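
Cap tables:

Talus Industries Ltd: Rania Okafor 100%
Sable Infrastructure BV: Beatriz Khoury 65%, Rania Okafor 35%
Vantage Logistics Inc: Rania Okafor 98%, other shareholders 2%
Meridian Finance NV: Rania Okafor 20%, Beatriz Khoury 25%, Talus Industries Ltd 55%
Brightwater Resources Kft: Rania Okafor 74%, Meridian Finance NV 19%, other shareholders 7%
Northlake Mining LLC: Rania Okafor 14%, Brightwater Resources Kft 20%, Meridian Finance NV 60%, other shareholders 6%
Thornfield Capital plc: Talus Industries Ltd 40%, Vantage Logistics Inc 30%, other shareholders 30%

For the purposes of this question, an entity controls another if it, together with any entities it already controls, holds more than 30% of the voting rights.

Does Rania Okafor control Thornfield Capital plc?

Rania holds 98% of Vantage, so Rania controls Vantage.
Rania holds 100% of Talus, so Rania controls Talus.
Talus and Vantage together hold 40% + 30% = 70% of Thornfield, so Rania controls Thornfield.

Yes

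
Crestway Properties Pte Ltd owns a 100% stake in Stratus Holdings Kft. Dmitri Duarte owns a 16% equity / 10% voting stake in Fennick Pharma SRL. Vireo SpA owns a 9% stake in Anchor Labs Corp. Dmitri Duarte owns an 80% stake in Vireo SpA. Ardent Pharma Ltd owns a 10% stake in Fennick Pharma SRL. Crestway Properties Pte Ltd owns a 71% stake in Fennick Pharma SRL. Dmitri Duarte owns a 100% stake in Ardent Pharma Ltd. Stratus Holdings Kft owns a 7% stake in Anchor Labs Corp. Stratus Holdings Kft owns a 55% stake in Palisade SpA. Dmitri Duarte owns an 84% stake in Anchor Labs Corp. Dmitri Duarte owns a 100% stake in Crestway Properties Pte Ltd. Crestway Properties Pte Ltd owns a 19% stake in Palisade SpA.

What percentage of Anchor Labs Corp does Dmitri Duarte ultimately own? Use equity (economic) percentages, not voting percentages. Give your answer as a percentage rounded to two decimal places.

Dmitri reaches Anchor along 3 paths.
Via Crestway → Stratus: 100% × 100% × 7% = 7%.
Direct stake: 84% = 84%.
Via Vireo: 80% × 9% = 7.2%.
Total: 7% + 84% + 7.2% = 98.2%.
Rounded: 98.20%.

98.20%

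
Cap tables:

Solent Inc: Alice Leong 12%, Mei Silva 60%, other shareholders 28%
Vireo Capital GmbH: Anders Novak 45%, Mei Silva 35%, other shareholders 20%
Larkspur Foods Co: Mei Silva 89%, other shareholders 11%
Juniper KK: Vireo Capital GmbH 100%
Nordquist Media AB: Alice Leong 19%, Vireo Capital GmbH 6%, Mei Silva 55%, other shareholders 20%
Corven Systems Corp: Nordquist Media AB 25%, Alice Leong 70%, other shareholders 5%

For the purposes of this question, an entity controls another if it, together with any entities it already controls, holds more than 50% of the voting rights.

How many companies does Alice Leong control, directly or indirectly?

Alice holds 70% of Corven, so Alice controls Corven.
No other company's threshold is met.
Alice controls 1 company.

1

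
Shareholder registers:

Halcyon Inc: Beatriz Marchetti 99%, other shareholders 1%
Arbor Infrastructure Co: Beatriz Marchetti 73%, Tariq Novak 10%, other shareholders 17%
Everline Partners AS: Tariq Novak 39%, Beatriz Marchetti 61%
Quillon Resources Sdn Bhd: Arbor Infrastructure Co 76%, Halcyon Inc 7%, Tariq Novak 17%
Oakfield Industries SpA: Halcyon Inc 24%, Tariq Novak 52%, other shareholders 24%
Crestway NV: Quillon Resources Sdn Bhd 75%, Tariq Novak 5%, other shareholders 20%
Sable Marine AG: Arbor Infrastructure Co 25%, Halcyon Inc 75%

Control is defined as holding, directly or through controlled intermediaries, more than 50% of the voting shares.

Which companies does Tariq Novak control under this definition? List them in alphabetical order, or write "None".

Tariq holds 52% of Oakfield, so Tariq controls Oakfield.
No other company's threshold is met.

Oakfield Industries SpA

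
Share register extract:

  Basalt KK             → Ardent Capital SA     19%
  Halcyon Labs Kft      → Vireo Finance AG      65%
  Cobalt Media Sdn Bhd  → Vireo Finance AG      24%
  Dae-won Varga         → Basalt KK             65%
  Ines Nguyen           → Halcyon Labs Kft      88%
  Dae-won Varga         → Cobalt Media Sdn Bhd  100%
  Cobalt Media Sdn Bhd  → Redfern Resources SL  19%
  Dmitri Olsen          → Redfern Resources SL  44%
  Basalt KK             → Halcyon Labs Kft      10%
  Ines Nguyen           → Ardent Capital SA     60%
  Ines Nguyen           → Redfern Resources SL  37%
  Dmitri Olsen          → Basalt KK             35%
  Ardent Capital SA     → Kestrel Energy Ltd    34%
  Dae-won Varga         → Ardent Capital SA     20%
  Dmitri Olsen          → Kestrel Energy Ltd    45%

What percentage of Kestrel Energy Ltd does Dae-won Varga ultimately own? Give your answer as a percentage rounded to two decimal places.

11.00%

Dae-won reaches Kestrel along 2 paths.
Via Ardent: 20% × 34% = 6.8%.
Via Basalt → Ardent: 65% × 19% × 34% = 4.199%.
Total: 6.8% + 4.199% = 10.999%.
Rounded: 11.00%.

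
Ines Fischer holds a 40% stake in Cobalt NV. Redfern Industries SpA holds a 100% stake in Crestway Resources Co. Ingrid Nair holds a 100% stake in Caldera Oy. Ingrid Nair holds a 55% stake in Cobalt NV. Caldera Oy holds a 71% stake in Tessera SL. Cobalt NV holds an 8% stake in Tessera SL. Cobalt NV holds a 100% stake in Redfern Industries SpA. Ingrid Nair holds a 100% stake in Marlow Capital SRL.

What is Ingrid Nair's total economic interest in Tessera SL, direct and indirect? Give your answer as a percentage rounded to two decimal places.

Ingrid reaches Tessera along 2 paths.
Via Cobalt: 55% × 8% = 4.4%.
Via Caldera: 100% × 71% = 71%.
Total: 4.4% + 71% = 75.4%.
Rounded: 75.40%.

75.40%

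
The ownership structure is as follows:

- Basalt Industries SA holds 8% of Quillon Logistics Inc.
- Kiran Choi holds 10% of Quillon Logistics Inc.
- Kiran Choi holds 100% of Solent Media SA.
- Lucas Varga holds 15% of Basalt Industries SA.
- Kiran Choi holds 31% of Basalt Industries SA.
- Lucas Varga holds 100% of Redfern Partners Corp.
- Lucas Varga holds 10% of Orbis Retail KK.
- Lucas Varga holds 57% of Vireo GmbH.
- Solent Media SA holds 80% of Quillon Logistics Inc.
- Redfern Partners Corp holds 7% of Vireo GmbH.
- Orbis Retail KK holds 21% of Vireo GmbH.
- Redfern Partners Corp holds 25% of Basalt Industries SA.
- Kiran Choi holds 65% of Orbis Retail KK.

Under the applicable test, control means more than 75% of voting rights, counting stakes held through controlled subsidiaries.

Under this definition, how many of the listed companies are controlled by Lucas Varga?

Lucas holds 100% of Redfern, so Lucas controls Redfern.
No other company's threshold is met.
Lucas controls 1 company.

1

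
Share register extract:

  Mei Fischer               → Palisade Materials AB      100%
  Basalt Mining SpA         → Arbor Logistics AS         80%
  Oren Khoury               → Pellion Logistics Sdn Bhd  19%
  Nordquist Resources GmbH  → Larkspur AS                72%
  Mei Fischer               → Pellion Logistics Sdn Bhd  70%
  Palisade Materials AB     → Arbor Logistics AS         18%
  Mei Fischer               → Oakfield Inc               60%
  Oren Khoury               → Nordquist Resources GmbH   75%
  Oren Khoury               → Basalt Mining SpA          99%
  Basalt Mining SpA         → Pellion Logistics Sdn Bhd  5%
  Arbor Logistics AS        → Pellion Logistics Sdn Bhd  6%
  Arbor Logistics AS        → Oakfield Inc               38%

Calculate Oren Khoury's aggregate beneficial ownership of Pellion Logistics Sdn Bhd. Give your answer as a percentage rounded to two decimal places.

Oren reaches Pellion along 3 paths.
Direct stake: 19% = 19%.
Via Basalt → Arbor: 99% × 80% × 6% = 4.752%.
Via Basalt: 99% × 5% = 4.95%.
Total: 19% + 4.752% + 4.95% = 28.702%.
Rounded: 28.70%.

28.70%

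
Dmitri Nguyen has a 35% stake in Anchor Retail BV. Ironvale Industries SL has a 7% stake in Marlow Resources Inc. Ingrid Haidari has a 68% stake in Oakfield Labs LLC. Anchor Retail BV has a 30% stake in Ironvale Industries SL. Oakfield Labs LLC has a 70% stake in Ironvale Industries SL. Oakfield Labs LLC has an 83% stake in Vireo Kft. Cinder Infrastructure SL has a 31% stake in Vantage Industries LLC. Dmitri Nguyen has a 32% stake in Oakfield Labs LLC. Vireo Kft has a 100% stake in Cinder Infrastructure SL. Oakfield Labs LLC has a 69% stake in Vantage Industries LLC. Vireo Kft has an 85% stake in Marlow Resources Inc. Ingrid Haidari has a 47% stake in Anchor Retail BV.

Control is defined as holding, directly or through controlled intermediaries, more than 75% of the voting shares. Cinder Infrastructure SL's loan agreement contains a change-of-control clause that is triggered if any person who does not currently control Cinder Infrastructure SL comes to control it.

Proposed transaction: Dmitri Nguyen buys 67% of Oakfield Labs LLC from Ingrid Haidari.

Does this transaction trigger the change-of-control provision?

Yes

The purchase adds only to Dmitri's holdings (Ingrid's stake shrinks), so Dmitri is the only person who could newly come to control Cinder.
Dmitri's largest direct stake is 35% in Anchor, which does not meet the threshold, so Dmitri controls no company.
Neither Dmitri nor any entity Dmitri controls holds any voting interest in Cinder.
So before the transaction, Dmitri does not control Cinder.
After the purchase, Dmitri's direct stake in Oakfield rises to 32% + 67% = 99%, and Ingrid's stake falls to 1%.
Dmitri holds 99% of Oakfield, so Dmitri controls Oakfield.
Oakfield holds 83% of Vireo, so Dmitri controls Vireo.
Vireo holds 100% of Cinder, so Dmitri controls Cinder.
Dmitri did not control Cinder before and does after, so the clause is triggered.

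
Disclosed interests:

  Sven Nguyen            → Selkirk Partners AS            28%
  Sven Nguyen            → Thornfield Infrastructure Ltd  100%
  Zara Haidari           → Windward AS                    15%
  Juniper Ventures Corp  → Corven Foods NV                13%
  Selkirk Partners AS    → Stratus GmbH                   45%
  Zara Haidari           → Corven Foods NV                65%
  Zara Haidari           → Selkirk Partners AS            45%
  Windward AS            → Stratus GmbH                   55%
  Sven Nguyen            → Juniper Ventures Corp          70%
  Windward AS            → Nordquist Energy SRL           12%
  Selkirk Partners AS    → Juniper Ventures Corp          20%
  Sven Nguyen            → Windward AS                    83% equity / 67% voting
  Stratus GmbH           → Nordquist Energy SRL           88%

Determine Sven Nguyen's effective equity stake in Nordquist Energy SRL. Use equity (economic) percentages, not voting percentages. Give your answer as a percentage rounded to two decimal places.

Sven reaches Nordquist along 3 paths.
Via Windward → Stratus: 83% × 55% × 88% = 40.172%.
Via Selkirk → Stratus: 28% × 45% × 88% = 11.088%.
Via Windward: 83% × 12% = 9.96%.
Total: 40.172% + 11.088% + 9.96% = 61.22%.

61.22%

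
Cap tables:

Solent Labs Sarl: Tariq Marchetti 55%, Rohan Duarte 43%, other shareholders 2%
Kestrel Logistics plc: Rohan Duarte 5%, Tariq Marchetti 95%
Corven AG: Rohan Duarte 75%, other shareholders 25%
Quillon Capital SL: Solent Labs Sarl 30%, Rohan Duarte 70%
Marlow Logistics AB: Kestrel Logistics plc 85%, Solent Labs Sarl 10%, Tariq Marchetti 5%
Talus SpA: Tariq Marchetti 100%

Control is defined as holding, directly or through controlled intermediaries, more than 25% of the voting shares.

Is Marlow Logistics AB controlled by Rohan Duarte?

Rohan holds 43% of Solent, so Rohan controls Solent.
Rohan holds 75% of Corven, so Rohan controls Corven.
Solent and Rohan together hold 30% + 70% = 100% of Quillon, so Rohan controls Quillon.
In Marlow, Rohan's side holds only 10%, not > 25%.
So Rohan does not control Marlow.

No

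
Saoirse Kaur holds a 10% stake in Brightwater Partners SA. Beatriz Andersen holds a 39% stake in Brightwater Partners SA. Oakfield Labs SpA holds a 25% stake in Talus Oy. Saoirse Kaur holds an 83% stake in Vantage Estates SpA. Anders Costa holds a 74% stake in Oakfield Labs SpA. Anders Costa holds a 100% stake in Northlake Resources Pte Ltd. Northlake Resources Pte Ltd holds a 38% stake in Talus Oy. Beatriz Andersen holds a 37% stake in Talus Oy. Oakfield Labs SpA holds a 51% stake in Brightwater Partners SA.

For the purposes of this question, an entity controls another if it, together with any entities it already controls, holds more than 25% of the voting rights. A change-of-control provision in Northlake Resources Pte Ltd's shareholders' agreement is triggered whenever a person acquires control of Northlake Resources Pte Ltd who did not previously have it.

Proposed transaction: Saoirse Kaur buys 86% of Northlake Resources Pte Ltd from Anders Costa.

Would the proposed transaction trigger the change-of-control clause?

Yes

The purchase adds only to Saoirse's holdings (Anders's stake shrinks), so Saoirse is the only person who could newly come to control Northlake.
Saoirse holds 83% of Vantage, so Saoirse controls Vantage.
Neither Saoirse nor any entity Saoirse controls holds any voting interest in Northlake.
So before the transaction, Saoirse does not control Northlake.
After the purchase, Saoirse holds 86% of Northlake directly, and Anders's stake falls to 14%.
Saoirse holds 86% of Northlake, so Saoirse controls Northlake.
Saoirse did not control Northlake before and does after, so the clause is triggered.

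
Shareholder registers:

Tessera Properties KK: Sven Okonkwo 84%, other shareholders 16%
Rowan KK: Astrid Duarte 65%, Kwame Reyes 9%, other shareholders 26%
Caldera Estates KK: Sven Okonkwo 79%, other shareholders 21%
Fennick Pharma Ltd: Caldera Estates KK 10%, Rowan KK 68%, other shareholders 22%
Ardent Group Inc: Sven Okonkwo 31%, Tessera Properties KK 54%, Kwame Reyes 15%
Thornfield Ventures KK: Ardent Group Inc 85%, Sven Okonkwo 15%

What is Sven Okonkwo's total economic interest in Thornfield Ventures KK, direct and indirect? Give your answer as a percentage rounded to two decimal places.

Sven reaches Thornfield along 3 paths.
Via Ardent: 31% × 85% = 26.35%.
Via Tessera → Ardent: 84% × 54% × 85% = 38.556%.
Direct stake: 15% = 15%.
Total: 26.35% + 38.556% + 15% = 79.906%.
Rounded: 79.91%.

79.91%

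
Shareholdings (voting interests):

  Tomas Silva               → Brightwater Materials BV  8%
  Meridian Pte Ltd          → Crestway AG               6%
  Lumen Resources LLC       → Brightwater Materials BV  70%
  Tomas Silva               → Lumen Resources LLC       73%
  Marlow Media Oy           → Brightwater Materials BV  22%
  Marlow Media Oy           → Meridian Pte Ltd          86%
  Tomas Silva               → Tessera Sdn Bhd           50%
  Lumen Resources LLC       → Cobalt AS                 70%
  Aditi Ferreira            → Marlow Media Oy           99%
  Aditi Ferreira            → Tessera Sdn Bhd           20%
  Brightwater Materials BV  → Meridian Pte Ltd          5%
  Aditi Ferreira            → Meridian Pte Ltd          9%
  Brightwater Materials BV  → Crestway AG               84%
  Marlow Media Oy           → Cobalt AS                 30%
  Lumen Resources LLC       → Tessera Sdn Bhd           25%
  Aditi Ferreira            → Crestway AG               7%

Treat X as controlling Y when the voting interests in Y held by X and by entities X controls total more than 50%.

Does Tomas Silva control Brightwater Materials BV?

Yes

Tomas holds 73% of Lumen, so Tomas controls Lumen.
Lumen and Tomas together hold 70% + 8% = 78% of Brightwater, so Tomas controls Brightwater.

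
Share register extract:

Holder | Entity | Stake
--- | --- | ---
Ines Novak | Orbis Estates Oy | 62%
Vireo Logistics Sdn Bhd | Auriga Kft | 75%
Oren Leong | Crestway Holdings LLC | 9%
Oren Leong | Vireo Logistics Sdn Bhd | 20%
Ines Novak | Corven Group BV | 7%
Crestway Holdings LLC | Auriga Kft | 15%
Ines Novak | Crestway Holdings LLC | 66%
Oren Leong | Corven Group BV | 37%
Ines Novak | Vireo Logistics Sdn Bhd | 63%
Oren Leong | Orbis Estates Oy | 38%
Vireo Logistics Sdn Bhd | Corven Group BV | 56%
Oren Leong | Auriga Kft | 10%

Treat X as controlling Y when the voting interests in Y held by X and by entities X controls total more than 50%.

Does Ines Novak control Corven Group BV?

Yes

Ines holds 63% of Vireo, so Ines controls Vireo.
Vireo and Ines together hold 56% + 7% = 63% of Corven, so Ines controls Corven.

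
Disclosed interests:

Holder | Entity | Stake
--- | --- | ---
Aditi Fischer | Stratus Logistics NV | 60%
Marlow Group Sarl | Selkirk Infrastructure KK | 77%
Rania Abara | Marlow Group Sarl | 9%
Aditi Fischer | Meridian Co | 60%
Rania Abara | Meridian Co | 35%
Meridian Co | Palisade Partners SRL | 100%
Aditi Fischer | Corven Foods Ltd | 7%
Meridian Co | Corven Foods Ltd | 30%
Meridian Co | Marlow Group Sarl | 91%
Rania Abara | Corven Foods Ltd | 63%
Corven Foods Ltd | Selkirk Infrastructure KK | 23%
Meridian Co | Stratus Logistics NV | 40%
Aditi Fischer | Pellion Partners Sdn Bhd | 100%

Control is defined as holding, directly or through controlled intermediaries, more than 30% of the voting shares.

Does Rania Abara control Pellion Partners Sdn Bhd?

No

Rania holds 35% of Meridian, so Rania controls Meridian.
Rania and Meridian together hold 63% + 30% = 93% of Corven, so Rania controls Corven.
Rania and Meridian together hold 9% + 91% = 100% of Marlow, so Rania controls Marlow.
Marlow and Corven together hold 77% + 23% = 100% of Selkirk, so Rania controls Selkirk.
Meridian holds 100% of Palisade, so Rania controls Palisade.
Meridian holds 40% of Stratus, so Rania controls Stratus.
Neither Rania nor any entity Rania controls holds any voting interest in Pellion.
So Rania does not control Pellion.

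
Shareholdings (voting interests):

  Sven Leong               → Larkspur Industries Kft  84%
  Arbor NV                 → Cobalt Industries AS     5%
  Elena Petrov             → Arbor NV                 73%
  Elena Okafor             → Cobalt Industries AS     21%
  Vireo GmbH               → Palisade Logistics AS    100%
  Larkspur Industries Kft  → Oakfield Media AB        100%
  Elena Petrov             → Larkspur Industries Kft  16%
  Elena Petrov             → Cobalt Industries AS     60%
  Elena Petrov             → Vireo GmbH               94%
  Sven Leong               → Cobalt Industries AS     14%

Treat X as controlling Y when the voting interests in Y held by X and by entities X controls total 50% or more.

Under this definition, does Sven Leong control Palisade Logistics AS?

Sven holds 84% of Larkspur, so Sven controls Larkspur.
Larkspur holds 100% of Oakfield, so Sven controls Oakfield.
Neither Sven nor any entity Sven controls holds any voting interest in Palisade.
So Sven does not control Palisade.

No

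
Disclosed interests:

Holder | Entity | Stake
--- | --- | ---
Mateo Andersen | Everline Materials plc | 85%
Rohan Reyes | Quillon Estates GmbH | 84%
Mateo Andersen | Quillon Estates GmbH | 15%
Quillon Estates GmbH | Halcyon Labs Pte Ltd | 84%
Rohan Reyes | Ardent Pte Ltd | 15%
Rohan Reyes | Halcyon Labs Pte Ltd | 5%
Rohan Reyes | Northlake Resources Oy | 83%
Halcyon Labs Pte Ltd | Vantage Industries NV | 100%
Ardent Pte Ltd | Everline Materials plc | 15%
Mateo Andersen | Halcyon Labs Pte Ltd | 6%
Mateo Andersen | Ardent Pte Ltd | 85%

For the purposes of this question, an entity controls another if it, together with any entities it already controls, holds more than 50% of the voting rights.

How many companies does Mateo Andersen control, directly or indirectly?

Mateo holds 85% of Ardent, so Mateo controls Ardent.
Ardent and Mateo together hold 15% + 85% = 100% of Everline, so Mateo controls Everline.
No other company's threshold is met.
Mateo controls 2 companies.

2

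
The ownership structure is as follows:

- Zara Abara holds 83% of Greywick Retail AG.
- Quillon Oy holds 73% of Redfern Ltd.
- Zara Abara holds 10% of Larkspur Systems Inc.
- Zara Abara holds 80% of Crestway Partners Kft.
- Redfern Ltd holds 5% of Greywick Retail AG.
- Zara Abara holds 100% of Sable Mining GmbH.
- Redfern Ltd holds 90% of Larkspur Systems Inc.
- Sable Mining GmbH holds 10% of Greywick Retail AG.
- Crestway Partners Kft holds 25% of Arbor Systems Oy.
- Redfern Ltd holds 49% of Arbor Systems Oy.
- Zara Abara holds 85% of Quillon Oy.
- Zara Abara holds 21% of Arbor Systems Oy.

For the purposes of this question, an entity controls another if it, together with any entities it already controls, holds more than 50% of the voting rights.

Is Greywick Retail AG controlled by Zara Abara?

Yes

Zara holds 85% of Quillon, so Zara controls Quillon.
Quillon holds 73% of Redfern, so Zara controls Redfern.
Zara holds 100% of Sable, so Zara controls Sable.
Sable and Zara and Redfern together hold 10% + 83% + 5% = 98% of Greywick, so Zara controls Greywick.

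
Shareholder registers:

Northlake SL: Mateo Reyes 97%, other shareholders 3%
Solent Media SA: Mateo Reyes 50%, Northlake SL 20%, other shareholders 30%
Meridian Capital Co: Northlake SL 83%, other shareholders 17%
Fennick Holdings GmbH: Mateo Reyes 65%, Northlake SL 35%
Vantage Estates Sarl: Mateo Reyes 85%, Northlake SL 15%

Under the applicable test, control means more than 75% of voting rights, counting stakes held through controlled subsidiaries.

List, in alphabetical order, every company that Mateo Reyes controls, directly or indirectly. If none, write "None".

Mateo holds 97% of Northlake, so Mateo controls Northlake.
Northlake holds 83% of Meridian, so Mateo controls Meridian.
Mateo and Northlake together hold 65% + 35% = 100% of Fennick, so Mateo controls Fennick.
Mateo and Northlake together hold 85% + 15% = 100% of Vantage, so Mateo controls Vantage.
No other company's threshold is met.

Fennick Holdings GmbH, Meridian Capital Co, Northlake SL, Vantage Estates Sarl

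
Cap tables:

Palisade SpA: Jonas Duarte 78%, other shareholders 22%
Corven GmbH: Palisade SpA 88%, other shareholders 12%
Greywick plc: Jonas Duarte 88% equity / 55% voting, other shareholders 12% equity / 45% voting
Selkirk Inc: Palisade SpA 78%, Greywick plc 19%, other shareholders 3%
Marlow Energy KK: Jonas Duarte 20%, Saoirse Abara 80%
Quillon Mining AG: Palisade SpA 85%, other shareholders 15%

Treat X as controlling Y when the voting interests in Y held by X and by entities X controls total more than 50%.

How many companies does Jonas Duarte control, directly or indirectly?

5

Jonas holds 78% of Palisade, so Jonas controls Palisade.
Palisade holds 88% of Corven, so Jonas controls Corven.
Jonas holds 55% of Greywick, so Jonas controls Greywick.
Palisade and Greywick together hold 78% + 19% = 97% of Selkirk, so Jonas controls Selkirk.
Palisade holds 85% of Quillon, so Jonas controls Quillon.
No other company's threshold is met.
Jonas controls 5 companies.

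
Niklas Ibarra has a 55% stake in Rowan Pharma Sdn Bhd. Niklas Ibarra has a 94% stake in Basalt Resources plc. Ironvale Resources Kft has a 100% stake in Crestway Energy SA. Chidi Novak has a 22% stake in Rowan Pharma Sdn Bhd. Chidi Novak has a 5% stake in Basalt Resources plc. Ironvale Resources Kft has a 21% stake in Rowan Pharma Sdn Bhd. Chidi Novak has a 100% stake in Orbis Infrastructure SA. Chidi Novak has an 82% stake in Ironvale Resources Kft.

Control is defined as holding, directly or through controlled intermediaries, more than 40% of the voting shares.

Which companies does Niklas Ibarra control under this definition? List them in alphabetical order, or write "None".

Niklas holds 55% of Rowan, so Niklas controls Rowan.
Niklas holds 94% of Basalt, so Niklas controls Basalt.
No other company's threshold is met.

Basalt Resources plc, Rowan Pharma Sdn Bhd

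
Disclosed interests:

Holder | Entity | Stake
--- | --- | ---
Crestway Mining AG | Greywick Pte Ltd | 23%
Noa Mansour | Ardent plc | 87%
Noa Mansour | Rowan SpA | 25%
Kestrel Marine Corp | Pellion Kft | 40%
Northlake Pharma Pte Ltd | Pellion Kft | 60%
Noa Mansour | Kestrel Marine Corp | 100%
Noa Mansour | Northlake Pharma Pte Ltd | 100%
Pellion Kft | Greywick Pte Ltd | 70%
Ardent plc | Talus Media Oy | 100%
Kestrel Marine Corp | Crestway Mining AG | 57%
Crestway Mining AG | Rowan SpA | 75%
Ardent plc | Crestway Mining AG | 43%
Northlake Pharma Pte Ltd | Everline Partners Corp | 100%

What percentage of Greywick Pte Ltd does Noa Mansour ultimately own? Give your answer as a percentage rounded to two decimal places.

91.71%

Noa reaches Greywick along 4 paths.
Via Ardent → Crestway: 87% × 43% × 23% = 8.6043%.
Via Kestrel → Crestway: 100% × 57% × 23% = 13.11%.
Via Northlake → Pellion: 100% × 60% × 70% = 42%.
Via Kestrel → Pellion: 100% × 40% × 70% = 28%.
Total: 8.6043% + 13.11% + 42% + 28% = 91.7143%.
Rounded: 91.71%.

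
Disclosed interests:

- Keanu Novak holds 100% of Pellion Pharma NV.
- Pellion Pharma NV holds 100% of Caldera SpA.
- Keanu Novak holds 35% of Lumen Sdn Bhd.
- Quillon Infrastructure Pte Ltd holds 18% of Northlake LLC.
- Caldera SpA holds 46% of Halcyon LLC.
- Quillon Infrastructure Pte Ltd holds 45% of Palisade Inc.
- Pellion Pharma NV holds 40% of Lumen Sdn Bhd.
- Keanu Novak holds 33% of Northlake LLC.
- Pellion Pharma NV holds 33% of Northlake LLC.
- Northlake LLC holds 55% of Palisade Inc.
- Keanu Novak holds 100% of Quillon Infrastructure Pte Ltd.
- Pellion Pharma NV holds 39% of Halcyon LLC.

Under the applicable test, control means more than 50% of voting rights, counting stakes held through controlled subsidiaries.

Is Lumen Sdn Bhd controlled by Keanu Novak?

Yes

Keanu holds 100% of Pellion, so Keanu controls Pellion.
Pellion and Keanu together hold 40% + 35% = 75% of Lumen, so Keanu controls Lumen.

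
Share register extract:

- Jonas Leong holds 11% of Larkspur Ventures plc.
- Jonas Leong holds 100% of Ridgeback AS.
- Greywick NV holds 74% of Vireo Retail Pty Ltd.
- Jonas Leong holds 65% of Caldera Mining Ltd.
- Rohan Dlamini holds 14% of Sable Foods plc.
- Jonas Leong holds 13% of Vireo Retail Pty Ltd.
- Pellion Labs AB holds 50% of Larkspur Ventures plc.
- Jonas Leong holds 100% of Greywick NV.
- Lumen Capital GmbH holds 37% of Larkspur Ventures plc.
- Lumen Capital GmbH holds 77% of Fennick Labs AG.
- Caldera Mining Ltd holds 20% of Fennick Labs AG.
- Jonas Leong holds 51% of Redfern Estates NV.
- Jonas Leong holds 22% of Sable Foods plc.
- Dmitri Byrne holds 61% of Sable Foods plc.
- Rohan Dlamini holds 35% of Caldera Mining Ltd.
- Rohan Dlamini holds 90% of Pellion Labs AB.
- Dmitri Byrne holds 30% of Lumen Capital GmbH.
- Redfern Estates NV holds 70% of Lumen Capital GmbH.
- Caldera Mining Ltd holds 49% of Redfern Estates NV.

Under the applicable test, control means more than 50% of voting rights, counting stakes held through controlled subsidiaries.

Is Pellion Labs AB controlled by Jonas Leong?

Jonas holds 65% of Caldera, so Jonas controls Caldera.
Jonas holds 100% of Greywick, so Jonas controls Greywick.
Jonas and Caldera together hold 51% + 49% = 100% of Redfern, so Jonas controls Redfern.
Jonas holds 100% of Ridgeback, so Jonas controls Ridgeback.
Greywick and Jonas together hold 74% + 13% = 87% of Vireo, so Jonas controls Vireo.
Redfern holds 70% of Lumen, so Jonas controls Lumen.
Caldera and Lumen together hold 20% + 77% = 97% of Fennick, so Jonas controls Fennick.
Neither Jonas nor any entity Jonas controls holds any voting interest in Pellion.
So Jonas does not control Pellion.

No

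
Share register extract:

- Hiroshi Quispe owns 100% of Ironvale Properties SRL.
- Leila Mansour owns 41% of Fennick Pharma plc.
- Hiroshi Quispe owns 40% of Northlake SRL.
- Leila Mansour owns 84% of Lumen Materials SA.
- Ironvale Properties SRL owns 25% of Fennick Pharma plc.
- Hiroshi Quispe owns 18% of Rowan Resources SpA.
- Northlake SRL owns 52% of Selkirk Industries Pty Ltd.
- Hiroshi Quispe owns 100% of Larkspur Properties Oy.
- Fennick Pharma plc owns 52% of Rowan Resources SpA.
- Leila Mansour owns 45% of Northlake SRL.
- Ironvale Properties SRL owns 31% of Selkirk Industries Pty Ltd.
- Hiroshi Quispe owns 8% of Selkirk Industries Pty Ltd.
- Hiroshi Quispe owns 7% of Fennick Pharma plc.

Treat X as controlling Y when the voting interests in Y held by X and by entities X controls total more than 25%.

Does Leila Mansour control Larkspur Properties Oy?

Leila holds 45% of Northlake, so Leila controls Northlake.
Leila holds 41% of Fennick, so Leila controls Fennick.
Northlake holds 52% of Selkirk, so Leila controls Selkirk.
Fennick holds 52% of Rowan, so Leila controls Rowan.
Leila holds 84% of Lumen, so Leila controls Lumen.
Neither Leila nor any entity Leila controls holds any voting interest in Larkspur.
So Leila does not control Larkspur.

No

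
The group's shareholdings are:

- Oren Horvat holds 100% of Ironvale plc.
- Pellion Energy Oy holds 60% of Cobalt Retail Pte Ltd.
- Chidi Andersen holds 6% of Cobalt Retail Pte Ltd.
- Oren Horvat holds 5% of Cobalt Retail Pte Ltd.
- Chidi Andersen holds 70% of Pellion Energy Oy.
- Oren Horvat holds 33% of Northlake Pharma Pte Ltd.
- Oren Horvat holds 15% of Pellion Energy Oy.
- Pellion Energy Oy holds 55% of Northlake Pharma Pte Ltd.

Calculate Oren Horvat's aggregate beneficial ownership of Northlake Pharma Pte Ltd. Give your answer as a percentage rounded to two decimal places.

41.25%

Oren reaches Northlake along 2 paths.
Direct stake: 33% = 33%.
Via Pellion: 15% × 55% = 8.25%.
Total: 33% + 8.25% = 41.25%.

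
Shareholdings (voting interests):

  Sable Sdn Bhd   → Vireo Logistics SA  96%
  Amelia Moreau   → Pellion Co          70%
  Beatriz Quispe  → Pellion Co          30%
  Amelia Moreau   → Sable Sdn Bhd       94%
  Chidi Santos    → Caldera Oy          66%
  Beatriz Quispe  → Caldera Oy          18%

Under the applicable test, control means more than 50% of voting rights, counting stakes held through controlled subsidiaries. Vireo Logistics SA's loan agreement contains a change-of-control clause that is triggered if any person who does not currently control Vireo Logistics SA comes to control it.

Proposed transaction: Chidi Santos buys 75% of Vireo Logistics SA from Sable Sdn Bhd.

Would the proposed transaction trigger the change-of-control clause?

Yes

The purchase adds only to Chidi's holdings (Sable's stake shrinks), so Chidi is the only person who could newly come to control Vireo.
Chidi holds 66% of Caldera, so Chidi controls Caldera.
Neither Chidi nor any entity Chidi controls holds any voting interest in Vireo.
So before the transaction, Chidi does not control Vireo.
After the purchase, Chidi holds 75% of Vireo directly, and Sable's stake falls to 21%.
Chidi holds 75% of Vireo, so Chidi controls Vireo.
Chidi did not control Vireo before and does after, so the clause is triggered.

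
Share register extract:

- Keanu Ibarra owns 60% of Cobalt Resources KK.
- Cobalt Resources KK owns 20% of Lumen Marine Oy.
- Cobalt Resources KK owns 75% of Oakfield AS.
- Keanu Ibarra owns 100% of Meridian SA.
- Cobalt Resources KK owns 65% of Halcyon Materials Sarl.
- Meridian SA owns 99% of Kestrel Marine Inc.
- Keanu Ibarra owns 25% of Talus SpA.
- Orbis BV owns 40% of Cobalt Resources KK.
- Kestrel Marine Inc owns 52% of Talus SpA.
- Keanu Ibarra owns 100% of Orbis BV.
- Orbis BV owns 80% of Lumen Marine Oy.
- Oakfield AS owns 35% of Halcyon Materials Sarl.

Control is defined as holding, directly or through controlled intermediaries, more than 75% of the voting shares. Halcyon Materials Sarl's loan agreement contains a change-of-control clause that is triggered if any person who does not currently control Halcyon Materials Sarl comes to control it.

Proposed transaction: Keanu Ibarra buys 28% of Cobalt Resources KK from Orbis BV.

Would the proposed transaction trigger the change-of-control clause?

The purchase adds only to Keanu's holdings (Orbis's stake shrinks), so Keanu is the only person who could newly come to control Halcyon.
Keanu holds 100% of Meridian, so Keanu controls Meridian.
Keanu holds 100% of Orbis, so Keanu controls Orbis.
Orbis and Keanu together hold 40% + 60% = 100% of Cobalt, so Keanu controls Cobalt.
Meridian holds 99% of Kestrel, so Keanu controls Kestrel.
Orbis and Cobalt together hold 80% + 20% = 100% of Lumen, so Keanu controls Lumen.
Keanu and Kestrel together hold 25% + 52% = 77% of Talus, so Keanu controls Talus.
In Halcyon, Keanu's side holds only 65%, not > 75%.
So before the transaction, Keanu does not control Halcyon.
After the purchase, Keanu's direct stake in Cobalt rises to 60% + 28% = 88%, and Orbis's stake falls to 12%.
Orbis and Keanu together hold 12% + 88% = 100% of Cobalt, so Keanu controls Cobalt.
After the transaction, Keanu's side holds 65% of Halcyon, not > 75%, so Keanu still does not control Halcyon.
No new person acquires control, so the clause is not triggered.

No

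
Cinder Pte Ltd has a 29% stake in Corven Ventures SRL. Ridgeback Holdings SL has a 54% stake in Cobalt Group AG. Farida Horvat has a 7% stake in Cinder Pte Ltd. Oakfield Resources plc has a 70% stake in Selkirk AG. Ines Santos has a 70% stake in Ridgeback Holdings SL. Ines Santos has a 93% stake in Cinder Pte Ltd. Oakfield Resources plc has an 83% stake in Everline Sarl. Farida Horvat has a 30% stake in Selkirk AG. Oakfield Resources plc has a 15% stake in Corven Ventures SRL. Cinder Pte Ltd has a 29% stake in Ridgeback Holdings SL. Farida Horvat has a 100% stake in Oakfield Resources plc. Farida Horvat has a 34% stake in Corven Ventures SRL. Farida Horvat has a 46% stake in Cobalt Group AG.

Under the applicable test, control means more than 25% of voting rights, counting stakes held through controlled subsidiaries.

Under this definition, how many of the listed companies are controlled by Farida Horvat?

Farida holds 100% of Oakfield, so Farida controls Oakfield.
Oakfield and Farida together hold 70% + 30% = 100% of Selkirk, so Farida controls Selkirk.
Farida holds 46% of Cobalt, so Farida controls Cobalt.
Oakfield holds 83% of Everline, so Farida controls Everline.
Oakfield and Farida together hold 15% + 34% = 49% of Corven, so Farida controls Corven.
No other company's threshold is met.
Farida controls 5 companies.

5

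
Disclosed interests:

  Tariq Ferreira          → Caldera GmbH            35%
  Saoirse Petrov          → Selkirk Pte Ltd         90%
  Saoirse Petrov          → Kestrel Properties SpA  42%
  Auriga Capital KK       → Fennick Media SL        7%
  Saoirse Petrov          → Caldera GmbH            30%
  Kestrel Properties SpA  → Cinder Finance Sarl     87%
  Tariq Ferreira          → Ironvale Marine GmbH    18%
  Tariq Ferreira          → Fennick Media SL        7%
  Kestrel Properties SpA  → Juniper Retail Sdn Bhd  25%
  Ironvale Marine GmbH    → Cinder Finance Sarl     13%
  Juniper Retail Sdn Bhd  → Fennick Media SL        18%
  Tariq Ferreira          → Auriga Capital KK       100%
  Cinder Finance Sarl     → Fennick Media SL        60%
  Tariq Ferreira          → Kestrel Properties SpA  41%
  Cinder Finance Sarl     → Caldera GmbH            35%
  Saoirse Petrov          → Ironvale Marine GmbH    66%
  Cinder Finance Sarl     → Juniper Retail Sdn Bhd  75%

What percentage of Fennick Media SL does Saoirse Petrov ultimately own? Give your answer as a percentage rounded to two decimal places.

35.05%

Saoirse reaches Fennick along 5 paths.
Via Ironvale → Cinder: 66% × 13% × 60% = 5.148%.
Via Kestrel → Cinder: 42% × 87% × 60% = 21.924%.
Via Ironvale → Cinder → Juniper: 66% × 13% × 75% × 18% = 1.1583%.
Via Kestrel → Cinder → Juniper: 42% × 87% × 75% × 18% = 4.9329%.
Via Kestrel → Juniper: 42% × 25% × 18% = 1.89%.
Total: 5.148% + 21.924% + 1.1583% + 4.9329% + 1.89% = 35.0532%.
Rounded: 35.05%.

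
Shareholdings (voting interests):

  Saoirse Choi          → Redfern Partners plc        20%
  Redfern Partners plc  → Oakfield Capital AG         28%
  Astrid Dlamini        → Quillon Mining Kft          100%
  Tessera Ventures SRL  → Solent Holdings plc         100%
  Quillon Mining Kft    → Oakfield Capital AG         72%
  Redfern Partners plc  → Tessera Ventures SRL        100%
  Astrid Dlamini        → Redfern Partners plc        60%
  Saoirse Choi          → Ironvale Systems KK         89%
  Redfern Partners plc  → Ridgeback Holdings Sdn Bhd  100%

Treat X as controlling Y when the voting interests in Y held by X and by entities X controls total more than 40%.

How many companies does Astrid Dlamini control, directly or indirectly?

Astrid holds 60% of Redfern, so Astrid controls Redfern.
Astrid holds 100% of Quillon, so Astrid controls Quillon.
Quillon and Redfern together hold 72% + 28% = 100% of Oakfield, so Astrid controls Oakfield.
Redfern holds 100% of Tessera, so Astrid controls Tessera.
Redfern holds 100% of Ridgeback, so Astrid controls Ridgeback.
Tessera holds 100% of Solent, so Astrid controls Solent.
No other company's threshold is met.
Astrid controls 6 companies.

6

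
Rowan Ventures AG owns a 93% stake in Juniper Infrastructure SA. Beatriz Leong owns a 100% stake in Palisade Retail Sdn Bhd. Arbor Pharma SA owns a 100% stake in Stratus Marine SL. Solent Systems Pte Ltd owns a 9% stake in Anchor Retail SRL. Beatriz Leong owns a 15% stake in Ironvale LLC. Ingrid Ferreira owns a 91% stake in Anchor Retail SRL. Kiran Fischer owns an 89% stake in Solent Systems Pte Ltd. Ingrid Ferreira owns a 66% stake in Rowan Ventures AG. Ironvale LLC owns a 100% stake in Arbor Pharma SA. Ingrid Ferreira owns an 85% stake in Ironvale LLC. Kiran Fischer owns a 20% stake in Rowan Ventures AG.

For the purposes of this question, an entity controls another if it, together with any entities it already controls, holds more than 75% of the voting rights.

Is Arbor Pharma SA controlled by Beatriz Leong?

Beatriz holds 100% of Palisade, so Beatriz controls Palisade.
Neither Beatriz nor any entity Beatriz controls holds any voting interest in Arbor.
So Beatriz does not control Arbor.

No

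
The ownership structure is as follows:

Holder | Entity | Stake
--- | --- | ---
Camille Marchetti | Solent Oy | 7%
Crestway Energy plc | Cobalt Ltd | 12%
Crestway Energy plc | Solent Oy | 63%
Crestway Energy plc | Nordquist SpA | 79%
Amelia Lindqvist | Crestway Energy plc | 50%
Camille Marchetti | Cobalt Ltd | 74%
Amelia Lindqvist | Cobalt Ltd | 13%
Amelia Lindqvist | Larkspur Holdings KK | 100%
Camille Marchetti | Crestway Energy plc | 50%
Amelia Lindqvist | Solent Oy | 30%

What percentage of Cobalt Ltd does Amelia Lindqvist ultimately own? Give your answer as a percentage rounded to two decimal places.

Amelia reaches Cobalt along 2 paths.
Via Crestway: 50% × 12% = 6%.
Direct stake: 13% = 13%.
Total: 6% + 13% = 19%.
Rounded: 19.00%.

19.00%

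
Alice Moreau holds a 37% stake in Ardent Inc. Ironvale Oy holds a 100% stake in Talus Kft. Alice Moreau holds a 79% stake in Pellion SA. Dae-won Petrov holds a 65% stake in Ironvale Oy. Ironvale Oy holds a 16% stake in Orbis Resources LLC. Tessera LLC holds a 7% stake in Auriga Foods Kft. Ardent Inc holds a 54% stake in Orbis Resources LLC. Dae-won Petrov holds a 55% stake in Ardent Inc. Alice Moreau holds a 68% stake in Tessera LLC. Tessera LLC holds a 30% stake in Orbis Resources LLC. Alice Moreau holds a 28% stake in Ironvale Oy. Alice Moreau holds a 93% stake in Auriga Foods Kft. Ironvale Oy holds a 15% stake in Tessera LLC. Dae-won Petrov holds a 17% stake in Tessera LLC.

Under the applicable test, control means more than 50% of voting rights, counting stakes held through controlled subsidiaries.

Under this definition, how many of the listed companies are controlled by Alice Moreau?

3

Alice holds 79% of Pellion, so Alice controls Pellion.
Alice holds 68% of Tessera, so Alice controls Tessera.
Tessera and Alice together hold 7% + 93% = 100% of Auriga, so Alice controls Auriga.
No other company's threshold is met.
Alice controls 3 companies.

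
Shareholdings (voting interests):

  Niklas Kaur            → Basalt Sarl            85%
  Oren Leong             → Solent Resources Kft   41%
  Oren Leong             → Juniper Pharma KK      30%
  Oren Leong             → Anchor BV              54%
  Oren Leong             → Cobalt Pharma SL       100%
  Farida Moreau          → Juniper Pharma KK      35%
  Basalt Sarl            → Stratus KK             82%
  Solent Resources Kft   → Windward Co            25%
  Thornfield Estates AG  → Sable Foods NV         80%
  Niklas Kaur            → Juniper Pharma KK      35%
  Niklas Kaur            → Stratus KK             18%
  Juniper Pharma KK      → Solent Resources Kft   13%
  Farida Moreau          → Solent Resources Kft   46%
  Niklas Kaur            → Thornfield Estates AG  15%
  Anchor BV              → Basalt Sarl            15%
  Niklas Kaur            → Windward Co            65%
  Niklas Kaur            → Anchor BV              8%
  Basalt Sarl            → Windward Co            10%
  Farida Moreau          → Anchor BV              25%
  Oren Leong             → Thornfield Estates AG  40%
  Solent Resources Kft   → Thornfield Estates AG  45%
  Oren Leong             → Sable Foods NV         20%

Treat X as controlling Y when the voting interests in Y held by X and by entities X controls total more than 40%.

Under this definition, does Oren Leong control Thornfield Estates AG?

Yes

Oren holds 41% of Solent, so Oren controls Solent.
Oren and Solent together hold 40% + 45% = 85% of Thornfield, so Oren controls Thornfield.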